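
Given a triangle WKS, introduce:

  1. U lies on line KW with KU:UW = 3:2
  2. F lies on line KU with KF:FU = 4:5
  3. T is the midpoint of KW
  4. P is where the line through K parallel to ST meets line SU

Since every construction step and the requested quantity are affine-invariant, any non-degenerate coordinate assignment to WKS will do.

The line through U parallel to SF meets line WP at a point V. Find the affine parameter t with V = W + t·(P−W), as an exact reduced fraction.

t = 1/6

Assign W = (0, 0), K = (1, 0), S = (0, 1) — the answer is frame-independent, so this choice is without loss of generality.
1. U lies on line KW with KU:UW = 3:2 ⇒ U = (2/5, 0)
2. F lies on line KU with KF:FU = 4:5 ⇒ F = (11/15, 0)
3. T is the midpoint of KW ⇒ T = (1/2, 0)
4. P is where the line through K parallel to ST meets line SU ⇒ P = (-2, 6)
through U parallel to SF: direction (11/15, -1); meets WP at V = (-1/3, 1)
V = W + t·(P−W) with t = 1/6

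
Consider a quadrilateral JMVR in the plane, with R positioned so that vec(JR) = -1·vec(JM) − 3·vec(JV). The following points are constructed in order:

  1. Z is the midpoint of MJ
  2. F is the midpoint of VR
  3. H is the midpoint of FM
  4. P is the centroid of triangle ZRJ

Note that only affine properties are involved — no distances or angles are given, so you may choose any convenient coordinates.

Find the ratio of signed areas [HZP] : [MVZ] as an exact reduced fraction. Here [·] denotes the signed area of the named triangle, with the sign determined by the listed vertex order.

Choose coordinates J = (0, 0), M = (1, 0), V = (0, 1), R = (-1, -3).
1. Z is the midpoint of MJ ⇒ Z = (1/2, 0)
2. F is the midpoint of VR ⇒ F = (-1/2, -1)
3. H is the midpoint of FM ⇒ H = (1/4, -1/2)
4. P is the centroid of triangle ZRJ ⇒ P = (-1/6, -1)
2·[HZP] = 1/12, 2·[MVZ] = 1/2
[HZP]:[MVZ] = 1/12:1/2 = 1/6

[HZP]:[MVZ] = 1/6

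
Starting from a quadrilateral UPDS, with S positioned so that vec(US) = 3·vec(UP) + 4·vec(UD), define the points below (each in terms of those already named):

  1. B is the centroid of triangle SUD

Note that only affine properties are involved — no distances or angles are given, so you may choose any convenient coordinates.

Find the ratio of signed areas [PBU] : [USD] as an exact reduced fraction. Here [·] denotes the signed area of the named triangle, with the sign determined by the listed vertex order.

Set U = (0, 0), P = (1, 0), D = (0, 1), S = (3, 4); any affine frame gives the same invariant.
1. B is the centroid of triangle SUD ⇒ B = (1, 5/3)
2·[PBU] = 5/3, 2·[USD] = 3
[PBU]:[USD] = 5/3:3 = 5/9

[PBU]:[USD] = 5/9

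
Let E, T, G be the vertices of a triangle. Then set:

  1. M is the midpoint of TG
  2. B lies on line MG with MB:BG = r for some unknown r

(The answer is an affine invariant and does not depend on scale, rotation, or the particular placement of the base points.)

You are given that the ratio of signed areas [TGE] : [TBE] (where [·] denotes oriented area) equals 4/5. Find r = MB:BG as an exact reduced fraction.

Assign E = (0, 0), T = (1, 0), G = (0, 1) — the answer is frame-independent, so this choice is without loss of generality.
1. M is the midpoint of TG ⇒ M = (1/2, 1/2)
2. With MB:BG = r, write λ = r/(r+1) so B = M + λ·(G−M); B is affine-linear in λ
Every point depending on B is an affine combination of B and λ-independent points, so each such coordinate is linear in λ; the λ² term in each signed area is a multiple of (G−M)×(G−M) = 0, so 2·[TGE] and 2·[TBE] are each linear in λ. Evaluating at λ=0 and λ=1:
  2·[TGE] = 1,   2·[TBE] = 1/2·λ + 1/2
So [TGE]:[TBE] = (1) / (1/2·λ + 1/2). Setting this equal to 4/5:
  1 = 4/5·(1/2·λ + 1/2)  ⇒  λ = 3/2
Then r = λ/(1−λ) = (3/2)/(-1/2) = -3. Check: with r = -3, B = (-1/4, 5/4) and [TGE]:[TBE] = 4/5 as required.

r = -3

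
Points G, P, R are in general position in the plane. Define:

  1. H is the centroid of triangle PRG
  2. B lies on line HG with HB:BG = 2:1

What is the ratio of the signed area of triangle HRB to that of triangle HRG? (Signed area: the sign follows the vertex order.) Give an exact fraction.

Choose coordinates G = (0, 0), P = (1, 0), R = (0, 1).
1. H is the centroid of triangle PRG ⇒ H = (1/3, 1/3)
2. B lies on line HG with HB:BG = 2:1 ⇒ B = (1/9, 1/9)
2·[HRB] = 2/9, 2·[HRG] = 1/3
[HRB]:[HRG] = 2/9:1/3 = 2/3

[HRB]:[HRG] = 2/3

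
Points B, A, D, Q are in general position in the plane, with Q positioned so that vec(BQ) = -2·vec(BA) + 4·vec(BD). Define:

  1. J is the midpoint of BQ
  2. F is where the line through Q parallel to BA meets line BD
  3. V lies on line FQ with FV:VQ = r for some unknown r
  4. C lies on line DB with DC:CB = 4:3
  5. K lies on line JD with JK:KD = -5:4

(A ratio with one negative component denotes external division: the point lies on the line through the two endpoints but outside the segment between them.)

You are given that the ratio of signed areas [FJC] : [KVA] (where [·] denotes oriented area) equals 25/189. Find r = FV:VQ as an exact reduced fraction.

Choose coordinates B = (0, 0), A = (1, 0), D = (0, 1), Q = (-2, 4).
1. J is the midpoint of BQ ⇒ J = (-1, 2)
2. F is where the line through Q parallel to BA meets line BD ⇒ F = (0, 4)
3. With FV:VQ = r, write λ = r/(r+1) so V = F + λ·(Q−F); V is affine-linear in λ
4. C lies on line DB with DC:CB = 4:3 ⇒ C = (0, 3/7)
5. K lies on line JD with JK:KD = -5:4 ⇒ K = (4, -3)
Every point depending on V is an affine combination of V and λ-independent points, so each such coordinate is linear in λ; the λ² term in each signed area is a multiple of (Q−F)×(Q−F) = 0, so 2·[FJC] and 2·[KVA] are each linear in λ. Evaluating at λ=0 and λ=1:
  2·[FJC] = 25/7,   2·[KVA] = -6·λ + 9
So [FJC]:[KVA] = (25/7) / (-6·λ + 9). Setting this equal to 25/189:
  25/7 = 25/189·(-6·λ + 9)  ⇒  λ = -3
Then r = λ/(1−λ) = (-3)/(4) = -3/4. Check: with r = -3/4, V = (6, 4) and [FJC]:[KVA] = 25/189 as required.

r = -3/4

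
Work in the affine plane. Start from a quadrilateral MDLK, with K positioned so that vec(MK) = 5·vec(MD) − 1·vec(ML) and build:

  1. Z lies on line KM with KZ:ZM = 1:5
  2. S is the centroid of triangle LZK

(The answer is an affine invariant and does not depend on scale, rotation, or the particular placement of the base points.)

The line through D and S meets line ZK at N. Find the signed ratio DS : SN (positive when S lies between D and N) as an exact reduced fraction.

DS:SN = -2/5

Work in coordinates with M = (0, 0), D = (1, 0), L = (0, 1), K = (5, -1).
1. Z lies on line KM with KZ:ZM = 1:5 ⇒ Z = (25/6, -5/6)
2. S is the centroid of triangle LZK ⇒ S = (55/18, -5/18)
line DS meets ZK at N = (-25/12, 5/12)
S = D + t·(N−D) with t = -2/3, so DS:SN = -2/3:5/3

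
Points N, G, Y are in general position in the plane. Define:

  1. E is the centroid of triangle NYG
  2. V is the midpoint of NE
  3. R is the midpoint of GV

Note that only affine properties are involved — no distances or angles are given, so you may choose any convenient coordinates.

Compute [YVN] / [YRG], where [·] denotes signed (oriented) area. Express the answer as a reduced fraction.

[YVN]:[YRG] = -1/2

Choose coordinates N = (0, 0), G = (1, 0), Y = (0, 1).
1. E is the centroid of triangle NYG ⇒ E = (1/3, 1/3)
2. V is the midpoint of NE ⇒ V = (1/6, 1/6)
3. R is the midpoint of GV ⇒ R = (7/12, 1/12)
2·[YVN] = -1/6, 2·[YRG] = 1/3
[YVN]:[YRG] = -1/6:1/3 = -1/2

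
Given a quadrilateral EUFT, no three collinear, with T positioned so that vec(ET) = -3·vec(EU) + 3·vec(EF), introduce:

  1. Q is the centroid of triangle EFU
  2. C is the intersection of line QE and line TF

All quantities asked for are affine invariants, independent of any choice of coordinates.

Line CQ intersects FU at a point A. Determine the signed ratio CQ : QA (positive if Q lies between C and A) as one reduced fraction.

CQ:QA = -8/5

Set E = (0, 0), U = (1, 0), F = (0, 1), T = (-3, 3); any affine frame gives the same invariant.
1. Q is the centroid of triangle EFU ⇒ Q = (1/3, 1/3)
2. C is the intersection of line QE and line TF ⇒ C = (3/5, 3/5)
line CQ meets FU at A = (1/2, 1/2)
Q = C + t·(A−C) with t = 8/3, so CQ:QA = 8/3:-5/3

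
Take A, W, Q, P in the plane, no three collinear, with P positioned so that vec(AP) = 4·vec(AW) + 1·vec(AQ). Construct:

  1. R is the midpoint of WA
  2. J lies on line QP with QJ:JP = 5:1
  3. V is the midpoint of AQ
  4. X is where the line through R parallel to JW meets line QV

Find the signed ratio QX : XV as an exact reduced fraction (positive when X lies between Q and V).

Set A = (0, 0), W = (1, 0), Q = (0, 1), P = (4, 1); any affine frame gives the same invariant.
1. R is the midpoint of WA ⇒ R = (1/2, 0)
2. J lies on line QP with QJ:JP = 5:1 ⇒ J = (10/3, 1)
3. V is the midpoint of AQ ⇒ V = (0, 1/2)
4. X is where the line through R parallel to JW meets line QV ⇒ X = (0, -3/14)
X = Q + t·(V−Q) with t = 17/7, so QX:XV = t:(1−t) = 17/7:-10/7

QX:XV = -17/10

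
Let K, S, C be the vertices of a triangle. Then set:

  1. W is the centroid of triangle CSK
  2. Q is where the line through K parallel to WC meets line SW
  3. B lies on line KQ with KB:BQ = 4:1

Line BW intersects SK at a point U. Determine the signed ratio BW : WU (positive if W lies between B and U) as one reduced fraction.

BW:WU = 3/5

Choose coordinates K = (0, 0), S = (1, 0), C = (0, 1).
1. W is the centroid of triangle CSK ⇒ W = (1/3, 1/3)
2. Q is where the line through K parallel to WC meets line SW ⇒ Q = (-1/3, 2/3)
3. B lies on line KQ with KB:BQ = 4:1 ⇒ B = (-4/15, 8/15)
line BW meets SK at U = (4/3, 0)
W = B + t·(U−B) with t = 3/8, so BW:WU = 3/8:5/8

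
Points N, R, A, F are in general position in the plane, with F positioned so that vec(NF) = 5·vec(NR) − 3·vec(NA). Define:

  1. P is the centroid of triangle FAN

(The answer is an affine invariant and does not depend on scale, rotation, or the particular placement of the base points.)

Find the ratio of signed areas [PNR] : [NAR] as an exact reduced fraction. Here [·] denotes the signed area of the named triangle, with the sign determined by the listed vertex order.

Assign N = (0, 0), R = (1, 0), A = (0, 1), F = (5, -3) — the answer is frame-independent, so this choice is without loss of generality.
1. P is the centroid of triangle FAN ⇒ P = (5/3, -2/3)
2·[PNR] = -2/3, 2·[NAR] = -1
[PNR]:[NAR] = -2/3:-1 = 2/3

[PNR]:[NAR] = 2/3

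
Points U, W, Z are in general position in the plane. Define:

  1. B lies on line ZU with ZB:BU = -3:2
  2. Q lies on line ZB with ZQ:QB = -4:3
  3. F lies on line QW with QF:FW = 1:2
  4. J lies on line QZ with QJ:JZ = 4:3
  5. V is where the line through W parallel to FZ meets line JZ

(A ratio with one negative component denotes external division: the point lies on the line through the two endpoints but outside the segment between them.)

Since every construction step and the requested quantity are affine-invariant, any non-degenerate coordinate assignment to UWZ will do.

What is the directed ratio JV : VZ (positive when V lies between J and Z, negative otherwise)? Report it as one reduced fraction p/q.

JV:VZ = -17/14

Choose coordinates U = (0, 0), W = (1, 0), Z = (0, 1).
1. B lies on line ZU with ZB:BU = -3:2 ⇒ B = (0, -2)
2. Q lies on line ZB with ZQ:QB = -4:3 ⇒ Q = (0, -11)
3. F lies on line QW with QF:FW = 1:2 ⇒ F = (1/3, -22/3)
4. J lies on line QZ with QJ:JZ = 4:3 ⇒ J = (0, -29/7)
5. V is where the line through W parallel to FZ meets line JZ ⇒ V = (0, 25)
V = J + t·(Z−J) with t = 17/3, so JV:VZ = t:(1−t) = 17/3:-14/3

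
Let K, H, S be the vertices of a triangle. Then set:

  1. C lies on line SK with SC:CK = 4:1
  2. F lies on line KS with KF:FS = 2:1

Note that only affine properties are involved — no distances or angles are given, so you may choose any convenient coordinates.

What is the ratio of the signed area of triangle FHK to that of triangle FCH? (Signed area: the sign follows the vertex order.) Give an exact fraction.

Set K = (0, 0), H = (1, 0), S = (0, 1); any affine frame gives the same invariant.
1. C lies on line SK with SC:CK = 4:1 ⇒ C = (0, 1/5)
2. F lies on line KS with KF:FS = 2:1 ⇒ F = (0, 2/3)
2·[FHK] = -2/3, 2·[FCH] = 7/15
[FHK]:[FCH] = -2/3:7/15 = -10/7

[FHK]:[FCH] = -10/7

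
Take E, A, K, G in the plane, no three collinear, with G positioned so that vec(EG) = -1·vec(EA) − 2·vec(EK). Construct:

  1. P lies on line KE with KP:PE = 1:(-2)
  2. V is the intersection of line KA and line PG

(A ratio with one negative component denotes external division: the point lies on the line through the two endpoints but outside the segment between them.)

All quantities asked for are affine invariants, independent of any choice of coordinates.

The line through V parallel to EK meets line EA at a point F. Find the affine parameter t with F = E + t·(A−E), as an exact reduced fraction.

t = -1/5

Choose coordinates E = (0, 0), A = (1, 0), K = (0, 1), G = (-1, -2).
1. P lies on line KE with KP:PE = 1:(-2) ⇒ P = (0, 2)
2. V is the intersection of line KA and line PG ⇒ V = (-1/5, 6/5)
through V parallel to EK: direction (0, 1); meets EA at F = (-1/5, 0)
F = E + t·(A−E) with t = -1/5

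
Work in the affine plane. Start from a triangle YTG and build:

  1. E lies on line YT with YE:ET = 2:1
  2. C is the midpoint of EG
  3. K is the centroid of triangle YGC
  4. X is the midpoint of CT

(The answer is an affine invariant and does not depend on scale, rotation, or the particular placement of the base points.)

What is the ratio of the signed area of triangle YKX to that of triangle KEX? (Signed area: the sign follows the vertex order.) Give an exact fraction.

Choose coordinates Y = (0, 0), T = (1, 0), G = (0, 1).
1. E lies on line YT with YE:ET = 2:1 ⇒ E = (2/3, 0)
2. C is the midpoint of EG ⇒ C = (1/3, 1/2)
3. K is the centroid of triangle YGC ⇒ K = (1/9, 1/2)
4. X is the midpoint of CT ⇒ X = (2/3, 1/4)
2·[YKX] = -11/36, 2·[KEX] = 5/36
[YKX]:[KEX] = -11/36:5/36 = -11/5

[YKX]:[KEX] = -11/5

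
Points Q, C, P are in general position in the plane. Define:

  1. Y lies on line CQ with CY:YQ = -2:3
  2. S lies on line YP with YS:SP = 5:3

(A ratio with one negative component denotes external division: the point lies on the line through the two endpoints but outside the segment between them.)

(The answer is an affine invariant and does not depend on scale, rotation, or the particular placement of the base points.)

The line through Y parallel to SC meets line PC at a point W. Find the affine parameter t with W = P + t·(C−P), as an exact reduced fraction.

t = 8/3

Choose coordinates Q = (0, 0), C = (1, 0), P = (0, 1).
1. Y lies on line CQ with CY:YQ = -2:3 ⇒ Y = (3, 0)
2. S lies on line YP with YS:SP = 5:3 ⇒ S = (9/8, 5/8)
through Y parallel to SC: direction (-1/8, -5/8); meets PC at W = (8/3, -5/3)
W = P + t·(C−P) with t = 8/3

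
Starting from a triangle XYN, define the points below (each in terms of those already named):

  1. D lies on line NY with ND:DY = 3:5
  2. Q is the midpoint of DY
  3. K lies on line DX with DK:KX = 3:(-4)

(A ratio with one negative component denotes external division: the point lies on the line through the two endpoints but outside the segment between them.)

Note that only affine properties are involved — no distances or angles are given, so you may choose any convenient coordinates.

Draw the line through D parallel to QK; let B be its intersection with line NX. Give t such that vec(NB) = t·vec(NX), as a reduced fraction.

t = 18/13

Assign X = (0, 0), Y = (1, 0), N = (0, 1) — the answer is frame-independent, so this choice is without loss of generality.
1. D lies on line NY with ND:DY = 3:5 ⇒ D = (3/8, 5/8)
2. Q is the midpoint of DY ⇒ Q = (11/16, 5/16)
3. K lies on line DX with DK:KX = 3:(-4) ⇒ K = (3/2, 5/2)
through D parallel to QK: direction (13/16, 35/16); meets NX at B = (0, -5/13)
B = N + t·(X−N) with t = 18/13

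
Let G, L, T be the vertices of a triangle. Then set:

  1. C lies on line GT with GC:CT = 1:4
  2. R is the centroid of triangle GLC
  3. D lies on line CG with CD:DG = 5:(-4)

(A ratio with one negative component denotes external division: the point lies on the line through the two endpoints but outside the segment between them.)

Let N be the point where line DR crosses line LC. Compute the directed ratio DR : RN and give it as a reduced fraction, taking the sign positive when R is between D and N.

DR:RN = 14

Assign G = (0, 0), L = (1, 0), T = (0, 1) — the answer is frame-independent, so this choice is without loss of generality.
1. C lies on line GT with GC:CT = 1:4 ⇒ C = (0, 1/5)
2. R is the centroid of triangle GLC ⇒ R = (1/3, 1/15)
3. D lies on line CG with CD:DG = 5:(-4) ⇒ D = (0, -4/5)
line DR meets LC at N = (5/14, 9/70)
R = D + t·(N−D) with t = 14/15, so DR:RN = 14/15:1/15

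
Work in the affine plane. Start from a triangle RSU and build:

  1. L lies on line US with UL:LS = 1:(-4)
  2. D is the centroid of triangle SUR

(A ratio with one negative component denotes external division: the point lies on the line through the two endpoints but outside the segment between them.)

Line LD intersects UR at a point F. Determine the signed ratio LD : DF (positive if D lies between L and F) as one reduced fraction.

LD:DF = -2

Set R = (0, 0), S = (1, 0), U = (0, 1); any affine frame gives the same invariant.
1. L lies on line US with UL:LS = 1:(-4) ⇒ L = (-1/3, 4/3)
2. D is the centroid of triangle SUR ⇒ D = (1/3, 1/3)
line LD meets UR at F = (0, 5/6)
D = L + t·(F−L) with t = 2, so LD:DF = 2:-1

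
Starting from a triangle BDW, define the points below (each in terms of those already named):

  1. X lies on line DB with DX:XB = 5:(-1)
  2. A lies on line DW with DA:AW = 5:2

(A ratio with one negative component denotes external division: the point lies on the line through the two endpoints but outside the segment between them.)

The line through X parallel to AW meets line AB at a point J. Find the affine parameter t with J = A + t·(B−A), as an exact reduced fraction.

Set B = (0, 0), D = (1, 0), W = (0, 1); any affine frame gives the same invariant.
1. X lies on line DB with DX:XB = 5:(-1) ⇒ X = (-1/4, 0)
2. A lies on line DW with DA:AW = 5:2 ⇒ A = (2/7, 5/7)
through X parallel to AW: direction (-2/7, 2/7); meets AB at J = (-1/14, -5/28)
J = A + t·(B−A) with t = 5/4

t = 5/4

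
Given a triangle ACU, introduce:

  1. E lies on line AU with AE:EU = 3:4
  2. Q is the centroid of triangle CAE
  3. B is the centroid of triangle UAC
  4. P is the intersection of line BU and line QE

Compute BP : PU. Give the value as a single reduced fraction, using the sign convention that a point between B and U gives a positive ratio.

Set A = (0, 0), C = (1, 0), U = (0, 1); any affine frame gives the same invariant.
1. E lies on line AU with AE:EU = 3:4 ⇒ E = (0, 3/7)
2. Q is the centroid of triangle CAE ⇒ Q = (1/3, 1/7)
3. B is the centroid of triangle UAC ⇒ B = (1/3, 1/3)
4. P is the intersection of line BU and line QE ⇒ P = (1/2, 0)
P = B + t·(U−B) with t = -1/2, so BP:PU = t:(1−t) = -1/2:3/2

BP:PU = -1/3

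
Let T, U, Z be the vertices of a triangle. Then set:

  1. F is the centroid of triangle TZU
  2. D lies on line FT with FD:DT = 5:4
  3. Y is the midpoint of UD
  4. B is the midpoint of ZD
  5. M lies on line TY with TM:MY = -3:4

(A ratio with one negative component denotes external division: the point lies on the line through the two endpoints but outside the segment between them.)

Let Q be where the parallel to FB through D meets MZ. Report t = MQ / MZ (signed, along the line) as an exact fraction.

Assign T = (0, 0), U = (1, 0), Z = (0, 1) — the answer is frame-independent, so this choice is without loss of generality.
1. F is the centroid of triangle TZU ⇒ F = (1/3, 1/3)
2. D lies on line FT with FD:DT = 5:4 ⇒ D = (4/27, 4/27)
3. Y is the midpoint of UD ⇒ Y = (31/54, 2/27)
4. B is the midpoint of ZD ⇒ B = (2/27, 31/54)
5. M lies on line TY with TM:MY = -3:4 ⇒ M = (-31/18, -2/9)
through D parallel to FB: direction (-7/27, 13/54); meets MZ at Q = (-310/711, 491/711)
Q = M + t·(Z−M) with t = 59/79

t = 59/79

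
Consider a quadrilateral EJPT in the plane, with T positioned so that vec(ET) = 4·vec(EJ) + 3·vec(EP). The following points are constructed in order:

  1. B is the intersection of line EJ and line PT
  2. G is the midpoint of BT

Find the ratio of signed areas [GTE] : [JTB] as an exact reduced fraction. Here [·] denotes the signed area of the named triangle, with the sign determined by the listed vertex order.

Assign E = (0, 0), J = (1, 0), P = (0, 1), T = (4, 3) — the answer is frame-independent, so this choice is without loss of generality.
1. B is the intersection of line EJ and line PT ⇒ B = (-2, 0)
2. G is the midpoint of BT ⇒ G = (1, 3/2)
2·[GTE] = -3, 2·[JTB] = 9
[GTE]:[JTB] = -3:9 = -1/3

[GTE]:[JTB] = -1/3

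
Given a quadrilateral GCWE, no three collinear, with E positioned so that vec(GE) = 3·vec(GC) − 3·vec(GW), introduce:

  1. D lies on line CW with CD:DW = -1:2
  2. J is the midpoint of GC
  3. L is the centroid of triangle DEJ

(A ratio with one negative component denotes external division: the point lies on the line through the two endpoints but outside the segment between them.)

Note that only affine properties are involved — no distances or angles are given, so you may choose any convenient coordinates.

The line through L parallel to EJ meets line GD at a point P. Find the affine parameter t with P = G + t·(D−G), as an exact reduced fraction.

t = 13/21

Work in coordinates with G = (0, 0), C = (1, 0), W = (0, 1), E = (3, -3).
1. D lies on line CW with CD:DW = -1:2 ⇒ D = (2, -1)
2. J is the midpoint of GC ⇒ J = (1/2, 0)
3. L is the centroid of triangle DEJ ⇒ L = (11/6, -4/3)
through L parallel to EJ: direction (-5/2, 3); meets GD at P = (26/21, -13/21)
P = G + t·(D−G) with t = 13/21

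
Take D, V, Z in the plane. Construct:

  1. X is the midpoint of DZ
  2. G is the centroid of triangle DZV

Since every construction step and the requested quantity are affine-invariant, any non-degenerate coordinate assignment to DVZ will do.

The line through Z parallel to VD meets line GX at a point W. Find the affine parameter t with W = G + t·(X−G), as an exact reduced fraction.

t = 4

Set D = (0, 0), V = (1, 0), Z = (0, 1); any affine frame gives the same invariant.
1. X is the midpoint of DZ ⇒ X = (0, 1/2)
2. G is the centroid of triangle DZV ⇒ G = (1/3, 1/3)
through Z parallel to VD: direction (-1, 0); meets GX at W = (-1, 1)
W = G + t·(X−G) with t = 4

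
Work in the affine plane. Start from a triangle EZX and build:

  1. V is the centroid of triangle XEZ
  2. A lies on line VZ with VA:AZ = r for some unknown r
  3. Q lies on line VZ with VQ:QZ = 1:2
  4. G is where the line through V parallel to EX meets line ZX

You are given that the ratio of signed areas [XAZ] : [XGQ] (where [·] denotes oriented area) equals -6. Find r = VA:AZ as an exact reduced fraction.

r = -1/4

Assign E = (0, 0), Z = (1, 0), X = (0, 1) — the answer is frame-independent, so this choice is without loss of generality.
1. V is the centroid of triangle XEZ ⇒ V = (1/3, 1/3)
2. With VA:AZ = r, write λ = r/(r+1) so A = V + λ·(Z−V); A is affine-linear in λ
3. Q lies on line VZ with VQ:QZ = 1:2 ⇒ Q = (5/9, 2/9)
4. G is where the line through V parallel to EX meets line ZX ⇒ G = (1/3, 2/3)
Every point depending on A is an affine combination of A and λ-independent points, so each such coordinate is linear in λ; the λ² term in each signed area is a multiple of (Z−V)×(Z−V) = 0, so 2·[XAZ] and 2·[XGQ] are each linear in λ. Evaluating at λ=0 and λ=1:
  2·[XAZ] = -1/3·λ + 1/3,   2·[XGQ] = -2/27
So [XAZ]:[XGQ] = (-1/3·λ + 1/3) / (-2/27). Setting this equal to -6:
  -1/3·λ + 1/3 = -6·(-2/27)  ⇒  λ = -1/3
Then r = λ/(1−λ) = (-1/3)/(4/3) = -1/4. Check: with r = -1/4, A = (1/9, 4/9) and [XAZ]:[XGQ] = -6 as required.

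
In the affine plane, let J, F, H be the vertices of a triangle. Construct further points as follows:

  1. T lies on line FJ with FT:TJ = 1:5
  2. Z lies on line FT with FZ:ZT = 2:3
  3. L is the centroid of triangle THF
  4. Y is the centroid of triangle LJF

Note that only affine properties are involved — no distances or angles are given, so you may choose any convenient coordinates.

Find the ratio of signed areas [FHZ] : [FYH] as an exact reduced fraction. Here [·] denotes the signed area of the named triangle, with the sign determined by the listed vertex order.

Choose coordinates J = (0, 0), F = (1, 0), H = (0, 1).
1. T lies on line FJ with FT:TJ = 1:5 ⇒ T = (5/6, 0)
2. Z lies on line FT with FZ:ZT = 2:3 ⇒ Z = (14/15, 0)
3. L is the centroid of triangle THF ⇒ L = (11/18, 1/3)
4. Y is the centroid of triangle LJF ⇒ Y = (29/54, 1/9)
2·[FHZ] = 1/15, 2·[FYH] = -19/54
[FHZ]:[FYH] = 1/15:-19/54 = -18/95

[FHZ]:[FYH] = -18/95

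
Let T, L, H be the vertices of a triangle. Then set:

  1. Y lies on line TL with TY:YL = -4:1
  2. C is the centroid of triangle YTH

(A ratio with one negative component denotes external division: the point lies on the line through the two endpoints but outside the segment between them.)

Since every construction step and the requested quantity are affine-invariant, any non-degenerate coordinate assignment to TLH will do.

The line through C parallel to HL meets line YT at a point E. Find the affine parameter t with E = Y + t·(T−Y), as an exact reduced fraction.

Set T = (0, 0), L = (1, 0), H = (0, 1); any affine frame gives the same invariant.
1. Y lies on line TL with TY:YL = -4:1 ⇒ Y = (4/3, 0)
2. C is the centroid of triangle YTH ⇒ C = (4/9, 1/3)
through C parallel to HL: direction (1, -1); meets YT at E = (7/9, 0)
E = Y + t·(T−Y) with t = 5/12

t = 5/12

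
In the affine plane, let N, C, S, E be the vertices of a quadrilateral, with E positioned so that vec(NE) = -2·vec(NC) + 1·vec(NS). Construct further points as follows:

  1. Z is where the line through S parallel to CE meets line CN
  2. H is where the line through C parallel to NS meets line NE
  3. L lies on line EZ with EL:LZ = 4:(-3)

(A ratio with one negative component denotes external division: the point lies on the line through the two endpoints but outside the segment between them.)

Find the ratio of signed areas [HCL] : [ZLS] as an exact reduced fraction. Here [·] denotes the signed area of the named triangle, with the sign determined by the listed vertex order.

[HCL]:[ZLS] = -17/12

Assign N = (0, 0), C = (1, 0), S = (0, 1), E = (-2, 1) — the answer is frame-independent, so this choice is without loss of generality.
1. Z is where the line through S parallel to CE meets line CN ⇒ Z = (3, 0)
2. H is where the line through C parallel to NS meets line NE ⇒ H = (1, -1/2)
3. L lies on line EZ with EL:LZ = 4:(-3) ⇒ L = (18, -3)
2·[HCL] = -17/2, 2·[ZLS] = 6
[HCL]:[ZLS] = -17/2:6 = -17/12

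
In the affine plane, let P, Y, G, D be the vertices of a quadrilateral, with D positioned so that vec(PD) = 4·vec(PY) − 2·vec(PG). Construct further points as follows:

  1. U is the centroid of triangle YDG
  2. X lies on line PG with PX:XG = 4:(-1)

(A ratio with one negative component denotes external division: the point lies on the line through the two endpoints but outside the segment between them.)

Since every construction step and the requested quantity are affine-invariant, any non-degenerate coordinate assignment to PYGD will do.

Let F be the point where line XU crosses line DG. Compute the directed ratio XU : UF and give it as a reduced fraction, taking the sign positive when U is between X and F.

XU:UF = -5

Set P = (0, 0), Y = (1, 0), G = (0, 1), D = (4, -2); any affine frame gives the same invariant.
1. U is the centroid of triangle YDG ⇒ U = (5/3, -1/3)
2. X lies on line PG with PX:XG = 4:(-1) ⇒ X = (0, 4/3)
line XU meets DG at F = (4/3, 0)
U = X + t·(F−X) with t = 5/4, so XU:UF = 5/4:-1/4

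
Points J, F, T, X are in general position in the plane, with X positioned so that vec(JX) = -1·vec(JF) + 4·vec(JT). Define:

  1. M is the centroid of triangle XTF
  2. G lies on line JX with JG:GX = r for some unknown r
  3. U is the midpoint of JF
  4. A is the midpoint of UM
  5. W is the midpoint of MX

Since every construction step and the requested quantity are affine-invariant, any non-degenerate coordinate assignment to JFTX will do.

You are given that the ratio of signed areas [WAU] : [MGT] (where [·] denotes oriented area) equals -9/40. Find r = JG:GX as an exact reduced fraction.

Assign J = (0, 0), F = (1, 0), T = (0, 1), X = (-1, 4) — the answer is frame-independent, so this choice is without loss of generality.
1. M is the centroid of triangle XTF ⇒ M = (0, 5/3)
2. With JG:GX = r, write λ = r/(r+1) so G = J + λ·(X−J); G is affine-linear in λ
3. U is the midpoint of JF ⇒ U = (1/2, 0)
4. A is the midpoint of UM ⇒ A = (1/4, 5/6)
5. W is the midpoint of MX ⇒ W = (-1/2, 17/6)
Every point depending on G is an affine combination of G and λ-independent points, so each such coordinate is linear in λ; the λ² term in each signed area is a multiple of (X−J)×(X−J) = 0, so 2·[WAU] and 2·[MGT] are each linear in λ. Evaluating at λ=0 and λ=1:
  2·[WAU] = -1/8,   2·[MGT] = 2/3·λ
So [WAU]:[MGT] = (-1/8) / (2/3·λ). Setting this equal to -9/40:
  -1/8 = -9/40·(2/3·λ)  ⇒  λ = 5/6
Then r = λ/(1−λ) = (5/6)/(1/6) = 5. Check: with r = 5, G = (-5/6, 10/3) and [WAU]:[MGT] = -9/40 as required.

r = 5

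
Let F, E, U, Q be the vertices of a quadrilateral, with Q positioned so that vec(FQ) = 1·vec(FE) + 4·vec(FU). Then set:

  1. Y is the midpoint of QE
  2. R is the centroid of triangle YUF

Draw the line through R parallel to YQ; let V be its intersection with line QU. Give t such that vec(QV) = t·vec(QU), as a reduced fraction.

Work in coordinates with F = (0, 0), E = (1, 0), U = (0, 1), Q = (1, 4).
1. Y is the midpoint of QE ⇒ Y = (1, 2)
2. R is the centroid of triangle YUF ⇒ R = (1/3, 1)
through R parallel to YQ: direction (0, 2); meets QU at V = (1/3, 2)
V = Q + t·(U−Q) with t = 2/3

t = 2/3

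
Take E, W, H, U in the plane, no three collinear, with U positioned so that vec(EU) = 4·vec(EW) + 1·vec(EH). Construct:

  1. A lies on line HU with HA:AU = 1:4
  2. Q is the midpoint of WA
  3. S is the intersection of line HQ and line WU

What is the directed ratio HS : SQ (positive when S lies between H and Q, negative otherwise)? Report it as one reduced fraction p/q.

HS:SQ = -5/2

Assign E = (0, 0), W = (1, 0), H = (0, 1), U = (4, 1) — the answer is frame-independent, so this choice is without loss of generality.
1. A lies on line HU with HA:AU = 1:4 ⇒ A = (4/5, 1)
2. Q is the midpoint of WA ⇒ Q = (9/10, 1/2)
3. S is the intersection of line HQ and line WU ⇒ S = (3/2, 1/6)
S = H + t·(Q−H) with t = 5/3, so HS:SQ = t:(1−t) = 5/3:-2/3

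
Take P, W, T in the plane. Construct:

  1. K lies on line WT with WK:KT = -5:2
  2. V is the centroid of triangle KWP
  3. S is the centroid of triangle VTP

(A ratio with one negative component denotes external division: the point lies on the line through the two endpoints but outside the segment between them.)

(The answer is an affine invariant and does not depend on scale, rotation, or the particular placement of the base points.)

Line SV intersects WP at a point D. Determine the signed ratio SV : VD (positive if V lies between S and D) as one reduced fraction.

SV:VD = -1/15

Choose coordinates P = (0, 0), W = (1, 0), T = (0, 1).
1. K lies on line WT with WK:KT = -5:2 ⇒ K = (-2/3, 5/3)
2. V is the centroid of triangle KWP ⇒ V = (1/9, 5/9)
3. S is the centroid of triangle VTP ⇒ S = (1/27, 14/27)
line SV meets WP at D = (-1, 0)
V = S + t·(D−S) with t = -1/14, so SV:VD = -1/14:15/14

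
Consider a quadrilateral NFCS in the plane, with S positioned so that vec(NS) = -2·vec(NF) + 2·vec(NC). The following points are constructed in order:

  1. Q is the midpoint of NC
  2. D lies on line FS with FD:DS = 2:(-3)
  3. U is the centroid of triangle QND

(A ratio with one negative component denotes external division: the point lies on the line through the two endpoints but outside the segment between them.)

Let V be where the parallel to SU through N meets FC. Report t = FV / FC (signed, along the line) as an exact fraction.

t = -19/7

Set N = (0, 0), F = (1, 0), C = (0, 1), S = (-2, 2); any affine frame gives the same invariant.
1. Q is the midpoint of NC ⇒ Q = (0, 1/2)
2. D lies on line FS with FD:DS = 2:(-3) ⇒ D = (7, -4)
3. U is the centroid of triangle QND ⇒ U = (7/3, -7/6)
through N parallel to SU: direction (13/3, -19/6); meets FC at V = (26/7, -19/7)
V = F + t·(C−F) with t = -19/7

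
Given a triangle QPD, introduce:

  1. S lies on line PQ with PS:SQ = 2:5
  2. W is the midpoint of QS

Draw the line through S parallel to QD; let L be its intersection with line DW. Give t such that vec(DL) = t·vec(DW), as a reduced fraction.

t = 2

Set Q = (0, 0), P = (1, 0), D = (0, 1); any affine frame gives the same invariant.
1. S lies on line PQ with PS:SQ = 2:5 ⇒ S = (5/7, 0)
2. W is the midpoint of QS ⇒ W = (5/14, 0)
through S parallel to QD: direction (0, 1); meets DW at L = (5/7, -1)
L = D + t·(W−D) with t = 2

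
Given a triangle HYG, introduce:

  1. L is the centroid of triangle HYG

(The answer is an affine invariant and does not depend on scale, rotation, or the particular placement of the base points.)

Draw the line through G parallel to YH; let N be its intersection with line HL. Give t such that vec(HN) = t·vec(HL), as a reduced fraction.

Work in coordinates with H = (0, 0), Y = (1, 0), G = (0, 1).
1. L is the centroid of triangle HYG ⇒ L = (1/3, 1/3)
through G parallel to YH: direction (-1, 0); meets HL at N = (1, 1)
N = H + t·(L−H) with t = 3

t = 3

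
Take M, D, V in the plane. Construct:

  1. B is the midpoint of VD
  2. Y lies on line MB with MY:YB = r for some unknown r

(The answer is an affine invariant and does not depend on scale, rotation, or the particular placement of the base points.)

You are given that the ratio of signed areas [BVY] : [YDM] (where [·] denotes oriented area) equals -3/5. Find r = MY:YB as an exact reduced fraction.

r = 5/3

Assign M = (0, 0), D = (1, 0), V = (0, 1) — the answer is frame-independent, so this choice is without loss of generality.
1. B is the midpoint of VD ⇒ B = (1/2, 1/2)
2. With MY:YB = r, write λ = r/(r+1) so Y = M + λ·(B−M); Y is affine-linear in λ
Every point depending on Y is an affine combination of Y and λ-independent points, so each such coordinate is linear in λ; the λ² term in each signed area is a multiple of (B−M)×(B−M) = 0, so 2·[BVY] and 2·[YDM] are each linear in λ. Evaluating at λ=0 and λ=1:
  2·[BVY] = -1/2·λ + 1/2,   2·[YDM] = -1/2·λ
So [BVY]:[YDM] = (-1/2·λ + 1/2) / (-1/2·λ). Setting this equal to -3/5:
  -1/2·λ + 1/2 = -3/5·(-1/2·λ)  ⇒  λ = 5/8
Then r = λ/(1−λ) = (5/8)/(3/8) = 5/3. Check: with r = 5/3, Y = (5/16, 5/16) and [BVY]:[YDM] = -3/5 as required.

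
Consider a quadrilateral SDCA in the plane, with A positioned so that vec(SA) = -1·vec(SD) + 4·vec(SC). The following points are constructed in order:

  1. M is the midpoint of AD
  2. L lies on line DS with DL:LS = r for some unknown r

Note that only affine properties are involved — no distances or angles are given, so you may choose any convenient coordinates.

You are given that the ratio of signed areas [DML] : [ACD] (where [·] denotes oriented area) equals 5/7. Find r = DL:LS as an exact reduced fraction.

Work in coordinates with S = (0, 0), D = (1, 0), C = (0, 1), A = (-1, 4).
1. M is the midpoint of AD ⇒ M = (0, 2)
2. With DL:LS = r, write λ = r/(r+1) so L = D + λ·(S−D); L is affine-linear in λ
Every point depending on L is an affine combination of L and λ-independent points, so each such coordinate is linear in λ; the λ² term in each signed area is a multiple of (S−D)×(S−D) = 0, so 2·[DML] and 2·[ACD] are each linear in λ. Evaluating at λ=0 and λ=1:
  2·[DML] = 2·λ,   2·[ACD] = 2
So [DML]:[ACD] = (2·λ) / (2). Setting this equal to 5/7:
  2·λ = 5/7·(2)  ⇒  λ = 5/7
Then r = λ/(1−λ) = (5/7)/(2/7) = 5/2. Check: with r = 5/2, L = (2/7, 0) and [DML]:[ACD] = 5/7 as required.

r = 5/2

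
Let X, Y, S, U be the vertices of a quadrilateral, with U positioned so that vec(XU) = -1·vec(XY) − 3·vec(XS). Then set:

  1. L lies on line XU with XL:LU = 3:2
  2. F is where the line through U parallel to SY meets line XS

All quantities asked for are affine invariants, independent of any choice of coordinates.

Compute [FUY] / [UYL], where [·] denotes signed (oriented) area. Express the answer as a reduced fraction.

[FUY]:[UYL] = -25/6

Assign X = (0, 0), Y = (1, 0), S = (0, 1), U = (-1, -3) — the answer is frame-independent, so this choice is without loss of generality.
1. L lies on line XU with XL:LU = 3:2 ⇒ L = (-3/5, -9/5)
2. F is where the line through U parallel to SY meets line XS ⇒ F = (0, -4)
2·[FUY] = -5, 2·[UYL] = 6/5
[FUY]:[UYL] = -5:6/5 = -25/6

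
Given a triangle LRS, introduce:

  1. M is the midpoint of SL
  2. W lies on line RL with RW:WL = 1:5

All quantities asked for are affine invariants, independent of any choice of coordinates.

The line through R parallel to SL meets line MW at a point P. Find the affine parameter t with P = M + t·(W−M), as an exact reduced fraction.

t = 6/5

Choose coordinates L = (0, 0), R = (1, 0), S = (0, 1).
1. M is the midpoint of SL ⇒ M = (0, 1/2)
2. W lies on line RL with RW:WL = 1:5 ⇒ W = (5/6, 0)
through R parallel to SL: direction (0, -1); meets MW at P = (1, -1/10)
P = M + t·(W−M) with t = 6/5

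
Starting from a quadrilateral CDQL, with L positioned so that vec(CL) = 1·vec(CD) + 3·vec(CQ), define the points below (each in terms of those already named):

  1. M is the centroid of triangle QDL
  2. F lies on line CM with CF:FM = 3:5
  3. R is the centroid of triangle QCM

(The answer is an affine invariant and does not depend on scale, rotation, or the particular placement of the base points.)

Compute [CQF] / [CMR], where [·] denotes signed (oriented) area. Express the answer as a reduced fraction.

Set C = (0, 0), D = (1, 0), Q = (0, 1), L = (1, 3); any affine frame gives the same invariant.
1. M is the centroid of triangle QDL ⇒ M = (2/3, 4/3)
2. F lies on line CM with CF:FM = 3:5 ⇒ F = (1/4, 1/2)
3. R is the centroid of triangle QCM ⇒ R = (2/9, 7/9)
2·[CQF] = -1/4, 2·[CMR] = 2/9
[CQF]:[CMR] = -1/4:2/9 = -9/8

[CQF]:[CMR] = -9/8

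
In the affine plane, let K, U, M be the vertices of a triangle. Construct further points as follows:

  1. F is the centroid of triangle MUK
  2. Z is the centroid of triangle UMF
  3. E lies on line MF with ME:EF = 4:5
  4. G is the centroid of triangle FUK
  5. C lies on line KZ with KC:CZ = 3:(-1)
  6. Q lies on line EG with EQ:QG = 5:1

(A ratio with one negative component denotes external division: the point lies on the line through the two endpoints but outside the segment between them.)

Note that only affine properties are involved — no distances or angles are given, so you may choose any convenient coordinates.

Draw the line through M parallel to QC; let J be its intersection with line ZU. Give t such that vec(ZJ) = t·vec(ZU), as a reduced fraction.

t = -86/91

Work in coordinates with K = (0, 0), U = (1, 0), M = (0, 1).
1. F is the centroid of triangle MUK ⇒ F = (1/3, 1/3)
2. Z is the centroid of triangle UMF ⇒ Z = (4/9, 4/9)
3. E lies on line MF with ME:EF = 4:5 ⇒ E = (4/27, 19/27)
4. G is the centroid of triangle FUK ⇒ G = (4/9, 1/9)
5. C lies on line KZ with KC:CZ = 3:(-1) ⇒ C = (2/3, 2/3)
6. Q lies on line EG with EQ:QG = 5:1 ⇒ Q = (32/81, 17/81)
through M parallel to QC: direction (22/81, 37/81); meets ZU at J = (-22/273, 236/273)
J = Z + t·(U−Z) with t = -86/91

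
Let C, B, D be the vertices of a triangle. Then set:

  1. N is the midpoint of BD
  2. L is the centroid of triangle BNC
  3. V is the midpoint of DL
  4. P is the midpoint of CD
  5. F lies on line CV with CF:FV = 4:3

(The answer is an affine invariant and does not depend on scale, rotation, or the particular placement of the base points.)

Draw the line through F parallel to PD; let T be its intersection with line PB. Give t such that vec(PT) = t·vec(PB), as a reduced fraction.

Choose coordinates C = (0, 0), B = (1, 0), D = (0, 1).
1. N is the midpoint of BD ⇒ N = (1/2, 1/2)
2. L is the centroid of triangle BNC ⇒ L = (1/2, 1/6)
3. V is the midpoint of DL ⇒ V = (1/4, 7/12)
4. P is the midpoint of CD ⇒ P = (0, 1/2)
5. F lies on line CV with CF:FV = 4:3 ⇒ F = (1/7, 1/3)
through F parallel to PD: direction (0, 1/2); meets PB at T = (1/7, 3/7)
T = P + t·(B−P) with t = 1/7

t = 1/7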